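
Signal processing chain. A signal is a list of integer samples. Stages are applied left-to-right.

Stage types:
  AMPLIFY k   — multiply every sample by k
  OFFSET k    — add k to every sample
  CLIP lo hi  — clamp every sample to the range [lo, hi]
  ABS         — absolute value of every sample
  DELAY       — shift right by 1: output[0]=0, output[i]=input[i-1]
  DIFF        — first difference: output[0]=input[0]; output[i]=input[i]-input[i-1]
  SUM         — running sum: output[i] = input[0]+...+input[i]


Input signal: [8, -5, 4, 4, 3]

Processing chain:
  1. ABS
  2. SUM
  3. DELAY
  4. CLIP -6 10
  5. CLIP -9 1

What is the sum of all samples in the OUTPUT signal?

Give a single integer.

Answer: 4

Derivation:
Input: [8, -5, 4, 4, 3]
Stage 1 (ABS): |8|=8, |-5|=5, |4|=4, |4|=4, |3|=3 -> [8, 5, 4, 4, 3]
Stage 2 (SUM): sum[0..0]=8, sum[0..1]=13, sum[0..2]=17, sum[0..3]=21, sum[0..4]=24 -> [8, 13, 17, 21, 24]
Stage 3 (DELAY): [0, 8, 13, 17, 21] = [0, 8, 13, 17, 21] -> [0, 8, 13, 17, 21]
Stage 4 (CLIP -6 10): clip(0,-6,10)=0, clip(8,-6,10)=8, clip(13,-6,10)=10, clip(17,-6,10)=10, clip(21,-6,10)=10 -> [0, 8, 10, 10, 10]
Stage 5 (CLIP -9 1): clip(0,-9,1)=0, clip(8,-9,1)=1, clip(10,-9,1)=1, clip(10,-9,1)=1, clip(10,-9,1)=1 -> [0, 1, 1, 1, 1]
Output sum: 4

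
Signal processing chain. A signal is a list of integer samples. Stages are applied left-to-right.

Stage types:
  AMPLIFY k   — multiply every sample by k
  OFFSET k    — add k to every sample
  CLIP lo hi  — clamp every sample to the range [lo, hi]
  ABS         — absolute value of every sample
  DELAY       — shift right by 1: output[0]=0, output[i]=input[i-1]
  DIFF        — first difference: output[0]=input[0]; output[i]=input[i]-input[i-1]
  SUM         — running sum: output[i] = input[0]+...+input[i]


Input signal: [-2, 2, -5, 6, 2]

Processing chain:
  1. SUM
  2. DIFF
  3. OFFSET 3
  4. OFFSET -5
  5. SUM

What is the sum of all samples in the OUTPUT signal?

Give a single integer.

Answer: -33

Derivation:
Input: [-2, 2, -5, 6, 2]
Stage 1 (SUM): sum[0..0]=-2, sum[0..1]=0, sum[0..2]=-5, sum[0..3]=1, sum[0..4]=3 -> [-2, 0, -5, 1, 3]
Stage 2 (DIFF): s[0]=-2, 0--2=2, -5-0=-5, 1--5=6, 3-1=2 -> [-2, 2, -5, 6, 2]
Stage 3 (OFFSET 3): -2+3=1, 2+3=5, -5+3=-2, 6+3=9, 2+3=5 -> [1, 5, -2, 9, 5]
Stage 4 (OFFSET -5): 1+-5=-4, 5+-5=0, -2+-5=-7, 9+-5=4, 5+-5=0 -> [-4, 0, -7, 4, 0]
Stage 5 (SUM): sum[0..0]=-4, sum[0..1]=-4, sum[0..2]=-11, sum[0..3]=-7, sum[0..4]=-7 -> [-4, -4, -11, -7, -7]
Output sum: -33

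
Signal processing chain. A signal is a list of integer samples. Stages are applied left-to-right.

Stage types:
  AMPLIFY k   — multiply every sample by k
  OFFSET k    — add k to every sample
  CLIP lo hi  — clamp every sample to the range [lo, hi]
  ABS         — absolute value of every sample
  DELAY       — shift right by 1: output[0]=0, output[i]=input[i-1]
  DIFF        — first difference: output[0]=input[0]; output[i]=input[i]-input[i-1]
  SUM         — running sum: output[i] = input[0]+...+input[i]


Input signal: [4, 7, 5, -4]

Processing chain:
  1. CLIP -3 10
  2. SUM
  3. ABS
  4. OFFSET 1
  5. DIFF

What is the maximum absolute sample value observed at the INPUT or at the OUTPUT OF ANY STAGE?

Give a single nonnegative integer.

Input: [4, 7, 5, -4] (max |s|=7)
Stage 1 (CLIP -3 10): clip(4,-3,10)=4, clip(7,-3,10)=7, clip(5,-3,10)=5, clip(-4,-3,10)=-3 -> [4, 7, 5, -3] (max |s|=7)
Stage 2 (SUM): sum[0..0]=4, sum[0..1]=11, sum[0..2]=16, sum[0..3]=13 -> [4, 11, 16, 13] (max |s|=16)
Stage 3 (ABS): |4|=4, |11|=11, |16|=16, |13|=13 -> [4, 11, 16, 13] (max |s|=16)
Stage 4 (OFFSET 1): 4+1=5, 11+1=12, 16+1=17, 13+1=14 -> [5, 12, 17, 14] (max |s|=17)
Stage 5 (DIFF): s[0]=5, 12-5=7, 17-12=5, 14-17=-3 -> [5, 7, 5, -3] (max |s|=7)
Overall max amplitude: 17

Answer: 17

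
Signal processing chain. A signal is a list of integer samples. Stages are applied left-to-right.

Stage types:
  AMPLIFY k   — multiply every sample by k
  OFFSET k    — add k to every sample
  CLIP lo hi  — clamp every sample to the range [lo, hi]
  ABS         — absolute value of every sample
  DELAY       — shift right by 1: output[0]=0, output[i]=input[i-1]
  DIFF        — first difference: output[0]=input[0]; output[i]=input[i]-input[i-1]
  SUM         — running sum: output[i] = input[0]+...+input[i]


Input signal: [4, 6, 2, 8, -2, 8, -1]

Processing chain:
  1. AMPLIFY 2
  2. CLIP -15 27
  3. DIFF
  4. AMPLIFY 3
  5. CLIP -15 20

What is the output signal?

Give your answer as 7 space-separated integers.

Answer: 20 12 -15 20 -15 20 -15

Derivation:
Input: [4, 6, 2, 8, -2, 8, -1]
Stage 1 (AMPLIFY 2): 4*2=8, 6*2=12, 2*2=4, 8*2=16, -2*2=-4, 8*2=16, -1*2=-2 -> [8, 12, 4, 16, -4, 16, -2]
Stage 2 (CLIP -15 27): clip(8,-15,27)=8, clip(12,-15,27)=12, clip(4,-15,27)=4, clip(16,-15,27)=16, clip(-4,-15,27)=-4, clip(16,-15,27)=16, clip(-2,-15,27)=-2 -> [8, 12, 4, 16, -4, 16, -2]
Stage 3 (DIFF): s[0]=8, 12-8=4, 4-12=-8, 16-4=12, -4-16=-20, 16--4=20, -2-16=-18 -> [8, 4, -8, 12, -20, 20, -18]
Stage 4 (AMPLIFY 3): 8*3=24, 4*3=12, -8*3=-24, 12*3=36, -20*3=-60, 20*3=60, -18*3=-54 -> [24, 12, -24, 36, -60, 60, -54]
Stage 5 (CLIP -15 20): clip(24,-15,20)=20, clip(12,-15,20)=12, clip(-24,-15,20)=-15, clip(36,-15,20)=20, clip(-60,-15,20)=-15, clip(60,-15,20)=20, clip(-54,-15,20)=-15 -> [20, 12, -15, 20, -15, 20, -15]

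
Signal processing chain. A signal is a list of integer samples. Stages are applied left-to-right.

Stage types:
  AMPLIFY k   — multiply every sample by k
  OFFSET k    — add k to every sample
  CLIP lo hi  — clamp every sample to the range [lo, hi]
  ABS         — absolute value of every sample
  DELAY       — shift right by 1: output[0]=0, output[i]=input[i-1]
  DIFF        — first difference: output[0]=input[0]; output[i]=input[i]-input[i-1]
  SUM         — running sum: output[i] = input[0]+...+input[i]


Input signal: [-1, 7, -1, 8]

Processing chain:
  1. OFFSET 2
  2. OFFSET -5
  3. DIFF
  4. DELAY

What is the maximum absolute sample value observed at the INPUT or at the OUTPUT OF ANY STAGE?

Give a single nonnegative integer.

Answer: 10

Derivation:
Input: [-1, 7, -1, 8] (max |s|=8)
Stage 1 (OFFSET 2): -1+2=1, 7+2=9, -1+2=1, 8+2=10 -> [1, 9, 1, 10] (max |s|=10)
Stage 2 (OFFSET -5): 1+-5=-4, 9+-5=4, 1+-5=-4, 10+-5=5 -> [-4, 4, -4, 5] (max |s|=5)
Stage 3 (DIFF): s[0]=-4, 4--4=8, -4-4=-8, 5--4=9 -> [-4, 8, -8, 9] (max |s|=9)
Stage 4 (DELAY): [0, -4, 8, -8] = [0, -4, 8, -8] -> [0, -4, 8, -8] (max |s|=8)
Overall max amplitude: 10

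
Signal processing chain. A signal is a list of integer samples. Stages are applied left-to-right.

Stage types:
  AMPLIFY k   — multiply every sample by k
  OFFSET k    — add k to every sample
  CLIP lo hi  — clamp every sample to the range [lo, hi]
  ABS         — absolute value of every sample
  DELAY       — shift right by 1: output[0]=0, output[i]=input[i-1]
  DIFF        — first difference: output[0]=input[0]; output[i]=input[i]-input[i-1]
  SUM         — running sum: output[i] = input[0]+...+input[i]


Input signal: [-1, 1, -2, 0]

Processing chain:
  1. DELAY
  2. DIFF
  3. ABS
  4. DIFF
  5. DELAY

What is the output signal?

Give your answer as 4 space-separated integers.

Input: [-1, 1, -2, 0]
Stage 1 (DELAY): [0, -1, 1, -2] = [0, -1, 1, -2] -> [0, -1, 1, -2]
Stage 2 (DIFF): s[0]=0, -1-0=-1, 1--1=2, -2-1=-3 -> [0, -1, 2, -3]
Stage 3 (ABS): |0|=0, |-1|=1, |2|=2, |-3|=3 -> [0, 1, 2, 3]
Stage 4 (DIFF): s[0]=0, 1-0=1, 2-1=1, 3-2=1 -> [0, 1, 1, 1]
Stage 5 (DELAY): [0, 0, 1, 1] = [0, 0, 1, 1] -> [0, 0, 1, 1]

Answer: 0 0 1 1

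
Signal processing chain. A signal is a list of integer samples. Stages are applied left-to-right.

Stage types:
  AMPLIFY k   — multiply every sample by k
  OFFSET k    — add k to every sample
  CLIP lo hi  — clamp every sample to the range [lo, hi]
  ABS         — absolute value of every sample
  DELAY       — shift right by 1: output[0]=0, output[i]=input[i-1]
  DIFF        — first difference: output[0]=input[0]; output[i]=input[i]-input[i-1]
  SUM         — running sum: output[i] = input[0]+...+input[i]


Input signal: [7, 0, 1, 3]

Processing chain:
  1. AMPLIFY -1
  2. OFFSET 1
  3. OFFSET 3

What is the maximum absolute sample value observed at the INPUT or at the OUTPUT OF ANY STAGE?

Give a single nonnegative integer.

Input: [7, 0, 1, 3] (max |s|=7)
Stage 1 (AMPLIFY -1): 7*-1=-7, 0*-1=0, 1*-1=-1, 3*-1=-3 -> [-7, 0, -1, -3] (max |s|=7)
Stage 2 (OFFSET 1): -7+1=-6, 0+1=1, -1+1=0, -3+1=-2 -> [-6, 1, 0, -2] (max |s|=6)
Stage 3 (OFFSET 3): -6+3=-3, 1+3=4, 0+3=3, -2+3=1 -> [-3, 4, 3, 1] (max |s|=4)
Overall max amplitude: 7

Answer: 7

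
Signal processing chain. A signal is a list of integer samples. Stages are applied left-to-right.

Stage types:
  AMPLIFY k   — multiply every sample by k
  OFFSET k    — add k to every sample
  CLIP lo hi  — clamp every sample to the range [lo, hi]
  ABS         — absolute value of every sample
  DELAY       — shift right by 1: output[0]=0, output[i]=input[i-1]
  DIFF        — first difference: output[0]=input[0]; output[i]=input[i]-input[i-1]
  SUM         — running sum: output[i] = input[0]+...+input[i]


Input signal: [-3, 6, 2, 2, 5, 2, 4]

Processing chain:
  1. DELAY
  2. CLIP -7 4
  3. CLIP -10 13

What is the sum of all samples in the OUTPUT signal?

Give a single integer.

Answer: 11

Derivation:
Input: [-3, 6, 2, 2, 5, 2, 4]
Stage 1 (DELAY): [0, -3, 6, 2, 2, 5, 2] = [0, -3, 6, 2, 2, 5, 2] -> [0, -3, 6, 2, 2, 5, 2]
Stage 2 (CLIP -7 4): clip(0,-7,4)=0, clip(-3,-7,4)=-3, clip(6,-7,4)=4, clip(2,-7,4)=2, clip(2,-7,4)=2, clip(5,-7,4)=4, clip(2,-7,4)=2 -> [0, -3, 4, 2, 2, 4, 2]
Stage 3 (CLIP -10 13): clip(0,-10,13)=0, clip(-3,-10,13)=-3, clip(4,-10,13)=4, clip(2,-10,13)=2, clip(2,-10,13)=2, clip(4,-10,13)=4, clip(2,-10,13)=2 -> [0, -3, 4, 2, 2, 4, 2]
Output sum: 11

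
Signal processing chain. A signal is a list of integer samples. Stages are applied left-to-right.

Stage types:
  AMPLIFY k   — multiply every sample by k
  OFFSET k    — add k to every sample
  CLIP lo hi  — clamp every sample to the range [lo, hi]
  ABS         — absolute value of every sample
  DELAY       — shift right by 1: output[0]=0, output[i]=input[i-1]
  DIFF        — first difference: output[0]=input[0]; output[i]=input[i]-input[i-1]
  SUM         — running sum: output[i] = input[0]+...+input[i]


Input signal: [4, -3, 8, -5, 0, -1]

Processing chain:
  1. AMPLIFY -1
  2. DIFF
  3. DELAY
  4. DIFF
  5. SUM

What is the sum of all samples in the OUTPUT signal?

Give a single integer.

Answer: 0

Derivation:
Input: [4, -3, 8, -5, 0, -1]
Stage 1 (AMPLIFY -1): 4*-1=-4, -3*-1=3, 8*-1=-8, -5*-1=5, 0*-1=0, -1*-1=1 -> [-4, 3, -8, 5, 0, 1]
Stage 2 (DIFF): s[0]=-4, 3--4=7, -8-3=-11, 5--8=13, 0-5=-5, 1-0=1 -> [-4, 7, -11, 13, -5, 1]
Stage 3 (DELAY): [0, -4, 7, -11, 13, -5] = [0, -4, 7, -11, 13, -5] -> [0, -4, 7, -11, 13, -5]
Stage 4 (DIFF): s[0]=0, -4-0=-4, 7--4=11, -11-7=-18, 13--11=24, -5-13=-18 -> [0, -4, 11, -18, 24, -18]
Stage 5 (SUM): sum[0..0]=0, sum[0..1]=-4, sum[0..2]=7, sum[0..3]=-11, sum[0..4]=13, sum[0..5]=-5 -> [0, -4, 7, -11, 13, -5]
Output sum: 0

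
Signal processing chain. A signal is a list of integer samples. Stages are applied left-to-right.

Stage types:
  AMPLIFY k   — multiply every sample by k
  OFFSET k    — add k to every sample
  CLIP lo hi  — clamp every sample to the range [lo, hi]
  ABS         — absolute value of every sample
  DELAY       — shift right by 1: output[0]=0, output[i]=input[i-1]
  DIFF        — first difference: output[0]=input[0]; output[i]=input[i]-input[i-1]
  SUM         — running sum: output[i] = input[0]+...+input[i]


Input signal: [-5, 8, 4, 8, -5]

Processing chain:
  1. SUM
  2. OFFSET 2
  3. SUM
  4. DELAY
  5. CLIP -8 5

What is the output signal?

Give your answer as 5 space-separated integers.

Input: [-5, 8, 4, 8, -5]
Stage 1 (SUM): sum[0..0]=-5, sum[0..1]=3, sum[0..2]=7, sum[0..3]=15, sum[0..4]=10 -> [-5, 3, 7, 15, 10]
Stage 2 (OFFSET 2): -5+2=-3, 3+2=5, 7+2=9, 15+2=17, 10+2=12 -> [-3, 5, 9, 17, 12]
Stage 3 (SUM): sum[0..0]=-3, sum[0..1]=2, sum[0..2]=11, sum[0..3]=28, sum[0..4]=40 -> [-3, 2, 11, 28, 40]
Stage 4 (DELAY): [0, -3, 2, 11, 28] = [0, -3, 2, 11, 28] -> [0, -3, 2, 11, 28]
Stage 5 (CLIP -8 5): clip(0,-8,5)=0, clip(-3,-8,5)=-3, clip(2,-8,5)=2, clip(11,-8,5)=5, clip(28,-8,5)=5 -> [0, -3, 2, 5, 5]

Answer: 0 -3 2 5 5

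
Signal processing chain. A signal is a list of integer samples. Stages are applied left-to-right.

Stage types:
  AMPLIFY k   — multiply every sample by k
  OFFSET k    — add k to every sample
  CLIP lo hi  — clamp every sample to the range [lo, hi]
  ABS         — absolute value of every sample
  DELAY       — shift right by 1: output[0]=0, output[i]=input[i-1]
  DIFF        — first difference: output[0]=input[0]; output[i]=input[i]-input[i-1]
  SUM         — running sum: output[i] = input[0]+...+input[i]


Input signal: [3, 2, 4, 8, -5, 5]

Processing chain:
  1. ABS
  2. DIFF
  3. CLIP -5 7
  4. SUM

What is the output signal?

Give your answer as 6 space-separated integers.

Input: [3, 2, 4, 8, -5, 5]
Stage 1 (ABS): |3|=3, |2|=2, |4|=4, |8|=8, |-5|=5, |5|=5 -> [3, 2, 4, 8, 5, 5]
Stage 2 (DIFF): s[0]=3, 2-3=-1, 4-2=2, 8-4=4, 5-8=-3, 5-5=0 -> [3, -1, 2, 4, -3, 0]
Stage 3 (CLIP -5 7): clip(3,-5,7)=3, clip(-1,-5,7)=-1, clip(2,-5,7)=2, clip(4,-5,7)=4, clip(-3,-5,7)=-3, clip(0,-5,7)=0 -> [3, -1, 2, 4, -3, 0]
Stage 4 (SUM): sum[0..0]=3, sum[0..1]=2, sum[0..2]=4, sum[0..3]=8, sum[0..4]=5, sum[0..5]=5 -> [3, 2, 4, 8, 5, 5]

Answer: 3 2 4 8 5 5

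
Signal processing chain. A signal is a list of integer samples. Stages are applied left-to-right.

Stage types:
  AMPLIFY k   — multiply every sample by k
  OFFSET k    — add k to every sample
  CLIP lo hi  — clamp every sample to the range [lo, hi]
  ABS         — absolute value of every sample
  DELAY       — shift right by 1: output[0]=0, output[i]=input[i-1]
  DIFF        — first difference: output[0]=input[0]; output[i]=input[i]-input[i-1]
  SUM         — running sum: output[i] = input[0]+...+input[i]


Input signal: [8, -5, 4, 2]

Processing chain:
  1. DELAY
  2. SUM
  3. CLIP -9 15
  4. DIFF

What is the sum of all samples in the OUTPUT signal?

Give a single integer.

Input: [8, -5, 4, 2]
Stage 1 (DELAY): [0, 8, -5, 4] = [0, 8, -5, 4] -> [0, 8, -5, 4]
Stage 2 (SUM): sum[0..0]=0, sum[0..1]=8, sum[0..2]=3, sum[0..3]=7 -> [0, 8, 3, 7]
Stage 3 (CLIP -9 15): clip(0,-9,15)=0, clip(8,-9,15)=8, clip(3,-9,15)=3, clip(7,-9,15)=7 -> [0, 8, 3, 7]
Stage 4 (DIFF): s[0]=0, 8-0=8, 3-8=-5, 7-3=4 -> [0, 8, -5, 4]
Output sum: 7

Answer: 7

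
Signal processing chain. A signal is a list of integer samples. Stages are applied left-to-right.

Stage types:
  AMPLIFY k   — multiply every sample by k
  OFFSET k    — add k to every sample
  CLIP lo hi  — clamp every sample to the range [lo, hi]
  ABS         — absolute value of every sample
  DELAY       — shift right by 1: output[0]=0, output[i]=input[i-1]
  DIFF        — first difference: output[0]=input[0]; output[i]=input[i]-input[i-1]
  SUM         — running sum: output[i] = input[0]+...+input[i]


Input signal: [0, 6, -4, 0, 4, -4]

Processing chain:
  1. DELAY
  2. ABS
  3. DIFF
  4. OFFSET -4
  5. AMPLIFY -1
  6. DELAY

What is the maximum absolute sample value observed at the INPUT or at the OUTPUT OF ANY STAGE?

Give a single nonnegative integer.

Answer: 8

Derivation:
Input: [0, 6, -4, 0, 4, -4] (max |s|=6)
Stage 1 (DELAY): [0, 0, 6, -4, 0, 4] = [0, 0, 6, -4, 0, 4] -> [0, 0, 6, -4, 0, 4] (max |s|=6)
Stage 2 (ABS): |0|=0, |0|=0, |6|=6, |-4|=4, |0|=0, |4|=4 -> [0, 0, 6, 4, 0, 4] (max |s|=6)
Stage 3 (DIFF): s[0]=0, 0-0=0, 6-0=6, 4-6=-2, 0-4=-4, 4-0=4 -> [0, 0, 6, -2, -4, 4] (max |s|=6)
Stage 4 (OFFSET -4): 0+-4=-4, 0+-4=-4, 6+-4=2, -2+-4=-6, -4+-4=-8, 4+-4=0 -> [-4, -4, 2, -6, -8, 0] (max |s|=8)
Stage 5 (AMPLIFY -1): -4*-1=4, -4*-1=4, 2*-1=-2, -6*-1=6, -8*-1=8, 0*-1=0 -> [4, 4, -2, 6, 8, 0] (max |s|=8)
Stage 6 (DELAY): [0, 4, 4, -2, 6, 8] = [0, 4, 4, -2, 6, 8] -> [0, 4, 4, -2, 6, 8] (max |s|=8)
Overall max amplitude: 8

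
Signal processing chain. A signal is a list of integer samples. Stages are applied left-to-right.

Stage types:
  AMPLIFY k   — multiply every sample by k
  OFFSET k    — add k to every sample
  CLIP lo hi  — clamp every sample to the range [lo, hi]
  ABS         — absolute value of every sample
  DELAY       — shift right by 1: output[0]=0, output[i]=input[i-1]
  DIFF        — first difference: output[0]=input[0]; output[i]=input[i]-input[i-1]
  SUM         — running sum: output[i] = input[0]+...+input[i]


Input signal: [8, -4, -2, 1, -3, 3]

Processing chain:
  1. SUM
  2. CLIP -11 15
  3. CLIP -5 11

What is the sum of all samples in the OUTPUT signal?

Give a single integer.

Answer: 20

Derivation:
Input: [8, -4, -2, 1, -3, 3]
Stage 1 (SUM): sum[0..0]=8, sum[0..1]=4, sum[0..2]=2, sum[0..3]=3, sum[0..4]=0, sum[0..5]=3 -> [8, 4, 2, 3, 0, 3]
Stage 2 (CLIP -11 15): clip(8,-11,15)=8, clip(4,-11,15)=4, clip(2,-11,15)=2, clip(3,-11,15)=3, clip(0,-11,15)=0, clip(3,-11,15)=3 -> [8, 4, 2, 3, 0, 3]
Stage 3 (CLIP -5 11): clip(8,-5,11)=8, clip(4,-5,11)=4, clip(2,-5,11)=2, clip(3,-5,11)=3, clip(0,-5,11)=0, clip(3,-5,11)=3 -> [8, 4, 2, 3, 0, 3]
Output sum: 20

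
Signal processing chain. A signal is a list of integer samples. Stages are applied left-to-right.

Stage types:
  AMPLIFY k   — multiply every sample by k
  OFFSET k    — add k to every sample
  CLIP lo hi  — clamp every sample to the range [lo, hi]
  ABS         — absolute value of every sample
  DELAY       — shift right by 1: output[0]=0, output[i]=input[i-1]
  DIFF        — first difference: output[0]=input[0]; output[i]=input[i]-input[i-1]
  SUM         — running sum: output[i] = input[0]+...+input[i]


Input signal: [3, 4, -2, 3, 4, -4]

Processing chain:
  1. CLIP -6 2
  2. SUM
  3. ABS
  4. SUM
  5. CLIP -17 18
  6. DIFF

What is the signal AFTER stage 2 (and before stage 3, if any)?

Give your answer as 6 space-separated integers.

Answer: 2 4 2 4 6 2

Derivation:
Input: [3, 4, -2, 3, 4, -4]
Stage 1 (CLIP -6 2): clip(3,-6,2)=2, clip(4,-6,2)=2, clip(-2,-6,2)=-2, clip(3,-6,2)=2, clip(4,-6,2)=2, clip(-4,-6,2)=-4 -> [2, 2, -2, 2, 2, -4]
Stage 2 (SUM): sum[0..0]=2, sum[0..1]=4, sum[0..2]=2, sum[0..3]=4, sum[0..4]=6, sum[0..5]=2 -> [2, 4, 2, 4, 6, 2]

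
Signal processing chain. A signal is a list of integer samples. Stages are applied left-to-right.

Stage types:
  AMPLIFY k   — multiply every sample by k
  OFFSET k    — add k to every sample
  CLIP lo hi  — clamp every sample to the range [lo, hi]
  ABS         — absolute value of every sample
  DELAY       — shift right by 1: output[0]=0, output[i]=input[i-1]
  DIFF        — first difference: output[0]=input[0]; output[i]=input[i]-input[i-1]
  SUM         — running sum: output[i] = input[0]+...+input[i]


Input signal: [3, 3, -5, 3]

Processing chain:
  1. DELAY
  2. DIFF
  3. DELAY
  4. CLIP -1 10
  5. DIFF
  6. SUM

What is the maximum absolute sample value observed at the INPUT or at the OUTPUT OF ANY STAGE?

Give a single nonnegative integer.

Answer: 8

Derivation:
Input: [3, 3, -5, 3] (max |s|=5)
Stage 1 (DELAY): [0, 3, 3, -5] = [0, 3, 3, -5] -> [0, 3, 3, -5] (max |s|=5)
Stage 2 (DIFF): s[0]=0, 3-0=3, 3-3=0, -5-3=-8 -> [0, 3, 0, -8] (max |s|=8)
Stage 3 (DELAY): [0, 0, 3, 0] = [0, 0, 3, 0] -> [0, 0, 3, 0] (max |s|=3)
Stage 4 (CLIP -1 10): clip(0,-1,10)=0, clip(0,-1,10)=0, clip(3,-1,10)=3, clip(0,-1,10)=0 -> [0, 0, 3, 0] (max |s|=3)
Stage 5 (DIFF): s[0]=0, 0-0=0, 3-0=3, 0-3=-3 -> [0, 0, 3, -3] (max |s|=3)
Stage 6 (SUM): sum[0..0]=0, sum[0..1]=0, sum[0..2]=3, sum[0..3]=0 -> [0, 0, 3, 0] (max |s|=3)
Overall max amplitude: 8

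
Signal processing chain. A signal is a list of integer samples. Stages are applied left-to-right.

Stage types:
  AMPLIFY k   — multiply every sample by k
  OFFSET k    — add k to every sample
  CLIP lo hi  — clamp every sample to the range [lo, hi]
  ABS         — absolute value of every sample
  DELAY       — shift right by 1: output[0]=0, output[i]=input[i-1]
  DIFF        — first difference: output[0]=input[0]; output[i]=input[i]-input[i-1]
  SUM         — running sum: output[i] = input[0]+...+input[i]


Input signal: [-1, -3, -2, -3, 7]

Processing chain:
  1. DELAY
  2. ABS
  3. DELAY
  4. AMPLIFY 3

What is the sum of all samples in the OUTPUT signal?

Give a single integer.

Answer: 18

Derivation:
Input: [-1, -3, -2, -3, 7]
Stage 1 (DELAY): [0, -1, -3, -2, -3] = [0, -1, -3, -2, -3] -> [0, -1, -3, -2, -3]
Stage 2 (ABS): |0|=0, |-1|=1, |-3|=3, |-2|=2, |-3|=3 -> [0, 1, 3, 2, 3]
Stage 3 (DELAY): [0, 0, 1, 3, 2] = [0, 0, 1, 3, 2] -> [0, 0, 1, 3, 2]
Stage 4 (AMPLIFY 3): 0*3=0, 0*3=0, 1*3=3, 3*3=9, 2*3=6 -> [0, 0, 3, 9, 6]
Output sum: 18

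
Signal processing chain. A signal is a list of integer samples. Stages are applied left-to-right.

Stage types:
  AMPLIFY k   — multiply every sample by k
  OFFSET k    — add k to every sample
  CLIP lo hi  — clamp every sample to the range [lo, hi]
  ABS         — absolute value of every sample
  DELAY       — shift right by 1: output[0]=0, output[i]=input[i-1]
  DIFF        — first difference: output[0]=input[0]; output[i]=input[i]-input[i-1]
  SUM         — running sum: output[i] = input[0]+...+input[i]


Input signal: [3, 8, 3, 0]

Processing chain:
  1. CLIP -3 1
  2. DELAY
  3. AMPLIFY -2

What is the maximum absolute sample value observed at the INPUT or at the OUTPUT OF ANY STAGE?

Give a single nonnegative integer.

Input: [3, 8, 3, 0] (max |s|=8)
Stage 1 (CLIP -3 1): clip(3,-3,1)=1, clip(8,-3,1)=1, clip(3,-3,1)=1, clip(0,-3,1)=0 -> [1, 1, 1, 0] (max |s|=1)
Stage 2 (DELAY): [0, 1, 1, 1] = [0, 1, 1, 1] -> [0, 1, 1, 1] (max |s|=1)
Stage 3 (AMPLIFY -2): 0*-2=0, 1*-2=-2, 1*-2=-2, 1*-2=-2 -> [0, -2, -2, -2] (max |s|=2)
Overall max amplitude: 8

Answer: 8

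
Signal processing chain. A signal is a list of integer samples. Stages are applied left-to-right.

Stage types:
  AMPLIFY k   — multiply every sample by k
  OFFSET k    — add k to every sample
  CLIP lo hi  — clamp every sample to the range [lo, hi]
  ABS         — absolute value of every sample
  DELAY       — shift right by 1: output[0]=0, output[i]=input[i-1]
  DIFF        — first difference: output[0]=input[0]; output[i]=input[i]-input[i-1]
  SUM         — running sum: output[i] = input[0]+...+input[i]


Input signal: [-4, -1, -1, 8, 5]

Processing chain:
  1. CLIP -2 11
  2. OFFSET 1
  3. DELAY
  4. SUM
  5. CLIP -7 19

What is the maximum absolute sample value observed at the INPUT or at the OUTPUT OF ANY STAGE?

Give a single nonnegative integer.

Answer: 9

Derivation:
Input: [-4, -1, -1, 8, 5] (max |s|=8)
Stage 1 (CLIP -2 11): clip(-4,-2,11)=-2, clip(-1,-2,11)=-1, clip(-1,-2,11)=-1, clip(8,-2,11)=8, clip(5,-2,11)=5 -> [-2, -1, -1, 8, 5] (max |s|=8)
Stage 2 (OFFSET 1): -2+1=-1, -1+1=0, -1+1=0, 8+1=9, 5+1=6 -> [-1, 0, 0, 9, 6] (max |s|=9)
Stage 3 (DELAY): [0, -1, 0, 0, 9] = [0, -1, 0, 0, 9] -> [0, -1, 0, 0, 9] (max |s|=9)
Stage 4 (SUM): sum[0..0]=0, sum[0..1]=-1, sum[0..2]=-1, sum[0..3]=-1, sum[0..4]=8 -> [0, -1, -1, -1, 8] (max |s|=8)
Stage 5 (CLIP -7 19): clip(0,-7,19)=0, clip(-1,-7,19)=-1, clip(-1,-7,19)=-1, clip(-1,-7,19)=-1, clip(8,-7,19)=8 -> [0, -1, -1, -1, 8] (max |s|=8)
Overall max amplitude: 9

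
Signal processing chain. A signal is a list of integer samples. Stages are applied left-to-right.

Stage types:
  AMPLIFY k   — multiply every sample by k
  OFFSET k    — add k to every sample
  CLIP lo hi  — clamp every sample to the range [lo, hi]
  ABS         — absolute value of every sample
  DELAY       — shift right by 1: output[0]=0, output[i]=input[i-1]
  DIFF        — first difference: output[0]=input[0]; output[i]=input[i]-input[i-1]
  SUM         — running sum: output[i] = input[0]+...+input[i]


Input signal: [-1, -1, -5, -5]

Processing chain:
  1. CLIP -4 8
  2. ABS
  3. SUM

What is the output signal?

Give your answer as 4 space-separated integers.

Input: [-1, -1, -5, -5]
Stage 1 (CLIP -4 8): clip(-1,-4,8)=-1, clip(-1,-4,8)=-1, clip(-5,-4,8)=-4, clip(-5,-4,8)=-4 -> [-1, -1, -4, -4]
Stage 2 (ABS): |-1|=1, |-1|=1, |-4|=4, |-4|=4 -> [1, 1, 4, 4]
Stage 3 (SUM): sum[0..0]=1, sum[0..1]=2, sum[0..2]=6, sum[0..3]=10 -> [1, 2, 6, 10]

Answer: 1 2 6 10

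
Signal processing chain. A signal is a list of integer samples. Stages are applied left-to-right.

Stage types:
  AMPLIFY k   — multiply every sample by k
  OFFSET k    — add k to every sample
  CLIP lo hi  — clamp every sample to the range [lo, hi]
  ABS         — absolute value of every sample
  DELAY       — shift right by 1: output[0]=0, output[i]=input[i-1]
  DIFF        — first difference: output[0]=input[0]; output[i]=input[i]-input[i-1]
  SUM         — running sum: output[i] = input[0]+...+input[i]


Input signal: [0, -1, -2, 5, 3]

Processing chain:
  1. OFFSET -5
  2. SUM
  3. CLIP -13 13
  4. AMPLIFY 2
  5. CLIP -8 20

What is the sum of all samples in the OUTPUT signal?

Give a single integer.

Answer: -40

Derivation:
Input: [0, -1, -2, 5, 3]
Stage 1 (OFFSET -5): 0+-5=-5, -1+-5=-6, -2+-5=-7, 5+-5=0, 3+-5=-2 -> [-5, -6, -7, 0, -2]
Stage 2 (SUM): sum[0..0]=-5, sum[0..1]=-11, sum[0..2]=-18, sum[0..3]=-18, sum[0..4]=-20 -> [-5, -11, -18, -18, -20]
Stage 3 (CLIP -13 13): clip(-5,-13,13)=-5, clip(-11,-13,13)=-11, clip(-18,-13,13)=-13, clip(-18,-13,13)=-13, clip(-20,-13,13)=-13 -> [-5, -11, -13, -13, -13]
Stage 4 (AMPLIFY 2): -5*2=-10, -11*2=-22, -13*2=-26, -13*2=-26, -13*2=-26 -> [-10, -22, -26, -26, -26]
Stage 5 (CLIP -8 20): clip(-10,-8,20)=-8, clip(-22,-8,20)=-8, clip(-26,-8,20)=-8, clip(-26,-8,20)=-8, clip(-26,-8,20)=-8 -> [-8, -8, -8, -8, -8]
Output sum: -40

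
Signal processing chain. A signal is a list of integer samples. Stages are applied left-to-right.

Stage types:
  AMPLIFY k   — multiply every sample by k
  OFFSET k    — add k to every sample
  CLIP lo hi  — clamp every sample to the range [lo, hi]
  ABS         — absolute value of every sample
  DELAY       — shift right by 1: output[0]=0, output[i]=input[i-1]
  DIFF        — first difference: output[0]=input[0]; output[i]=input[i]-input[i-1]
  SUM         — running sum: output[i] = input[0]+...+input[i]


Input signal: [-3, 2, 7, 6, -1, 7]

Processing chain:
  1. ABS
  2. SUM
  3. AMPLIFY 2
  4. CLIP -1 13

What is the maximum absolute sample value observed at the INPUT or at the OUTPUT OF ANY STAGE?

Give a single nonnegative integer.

Answer: 52

Derivation:
Input: [-3, 2, 7, 6, -1, 7] (max |s|=7)
Stage 1 (ABS): |-3|=3, |2|=2, |7|=7, |6|=6, |-1|=1, |7|=7 -> [3, 2, 7, 6, 1, 7] (max |s|=7)
Stage 2 (SUM): sum[0..0]=3, sum[0..1]=5, sum[0..2]=12, sum[0..3]=18, sum[0..4]=19, sum[0..5]=26 -> [3, 5, 12, 18, 19, 26] (max |s|=26)
Stage 3 (AMPLIFY 2): 3*2=6, 5*2=10, 12*2=24, 18*2=36, 19*2=38, 26*2=52 -> [6, 10, 24, 36, 38, 52] (max |s|=52)
Stage 4 (CLIP -1 13): clip(6,-1,13)=6, clip(10,-1,13)=10, clip(24,-1,13)=13, clip(36,-1,13)=13, clip(38,-1,13)=13, clip(52,-1,13)=13 -> [6, 10, 13, 13, 13, 13] (max |s|=13)
Overall max amplitude: 52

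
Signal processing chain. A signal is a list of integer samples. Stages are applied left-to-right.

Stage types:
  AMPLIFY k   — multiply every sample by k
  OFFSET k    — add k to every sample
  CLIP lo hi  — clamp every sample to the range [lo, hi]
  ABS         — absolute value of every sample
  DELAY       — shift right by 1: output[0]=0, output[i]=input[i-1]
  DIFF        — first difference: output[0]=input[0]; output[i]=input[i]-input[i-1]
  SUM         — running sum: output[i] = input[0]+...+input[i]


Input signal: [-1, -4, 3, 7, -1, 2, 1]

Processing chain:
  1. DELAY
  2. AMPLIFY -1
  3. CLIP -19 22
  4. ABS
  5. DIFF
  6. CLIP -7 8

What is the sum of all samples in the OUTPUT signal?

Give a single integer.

Answer: 2

Derivation:
Input: [-1, -4, 3, 7, -1, 2, 1]
Stage 1 (DELAY): [0, -1, -4, 3, 7, -1, 2] = [0, -1, -4, 3, 7, -1, 2] -> [0, -1, -4, 3, 7, -1, 2]
Stage 2 (AMPLIFY -1): 0*-1=0, -1*-1=1, -4*-1=4, 3*-1=-3, 7*-1=-7, -1*-1=1, 2*-1=-2 -> [0, 1, 4, -3, -7, 1, -2]
Stage 3 (CLIP -19 22): clip(0,-19,22)=0, clip(1,-19,22)=1, clip(4,-19,22)=4, clip(-3,-19,22)=-3, clip(-7,-19,22)=-7, clip(1,-19,22)=1, clip(-2,-19,22)=-2 -> [0, 1, 4, -3, -7, 1, -2]
Stage 4 (ABS): |0|=0, |1|=1, |4|=4, |-3|=3, |-7|=7, |1|=1, |-2|=2 -> [0, 1, 4, 3, 7, 1, 2]
Stage 5 (DIFF): s[0]=0, 1-0=1, 4-1=3, 3-4=-1, 7-3=4, 1-7=-6, 2-1=1 -> [0, 1, 3, -1, 4, -6, 1]
Stage 6 (CLIP -7 8): clip(0,-7,8)=0, clip(1,-7,8)=1, clip(3,-7,8)=3, clip(-1,-7,8)=-1, clip(4,-7,8)=4, clip(-6,-7,8)=-6, clip(1,-7,8)=1 -> [0, 1, 3, -1, 4, -6, 1]
Output sum: 2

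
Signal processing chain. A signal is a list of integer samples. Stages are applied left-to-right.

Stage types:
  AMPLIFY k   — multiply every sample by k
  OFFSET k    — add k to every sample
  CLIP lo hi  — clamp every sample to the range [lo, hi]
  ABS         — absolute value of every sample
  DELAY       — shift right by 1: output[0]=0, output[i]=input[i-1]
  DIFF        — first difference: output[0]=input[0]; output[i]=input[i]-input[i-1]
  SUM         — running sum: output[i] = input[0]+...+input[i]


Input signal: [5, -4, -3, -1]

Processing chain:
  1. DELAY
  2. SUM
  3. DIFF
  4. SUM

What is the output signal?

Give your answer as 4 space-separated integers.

Answer: 0 5 1 -2

Derivation:
Input: [5, -4, -3, -1]
Stage 1 (DELAY): [0, 5, -4, -3] = [0, 5, -4, -3] -> [0, 5, -4, -3]
Stage 2 (SUM): sum[0..0]=0, sum[0..1]=5, sum[0..2]=1, sum[0..3]=-2 -> [0, 5, 1, -2]
Stage 3 (DIFF): s[0]=0, 5-0=5, 1-5=-4, -2-1=-3 -> [0, 5, -4, -3]
Stage 4 (SUM): sum[0..0]=0, sum[0..1]=5, sum[0..2]=1, sum[0..3]=-2 -> [0, 5, 1, -2]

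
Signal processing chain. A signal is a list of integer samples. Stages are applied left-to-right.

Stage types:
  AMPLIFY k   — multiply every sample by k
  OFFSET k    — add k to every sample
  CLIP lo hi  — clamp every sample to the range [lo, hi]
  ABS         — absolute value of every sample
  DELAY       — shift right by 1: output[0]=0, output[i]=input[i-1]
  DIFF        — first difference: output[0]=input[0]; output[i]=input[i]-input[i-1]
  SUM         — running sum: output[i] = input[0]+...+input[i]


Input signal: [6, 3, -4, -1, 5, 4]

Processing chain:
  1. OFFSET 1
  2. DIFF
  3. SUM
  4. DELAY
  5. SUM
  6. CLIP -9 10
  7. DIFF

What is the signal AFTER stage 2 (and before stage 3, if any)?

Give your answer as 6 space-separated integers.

Answer: 7 -3 -7 3 6 -1

Derivation:
Input: [6, 3, -4, -1, 5, 4]
Stage 1 (OFFSET 1): 6+1=7, 3+1=4, -4+1=-3, -1+1=0, 5+1=6, 4+1=5 -> [7, 4, -3, 0, 6, 5]
Stage 2 (DIFF): s[0]=7, 4-7=-3, -3-4=-7, 0--3=3, 6-0=6, 5-6=-1 -> [7, -3, -7, 3, 6, -1]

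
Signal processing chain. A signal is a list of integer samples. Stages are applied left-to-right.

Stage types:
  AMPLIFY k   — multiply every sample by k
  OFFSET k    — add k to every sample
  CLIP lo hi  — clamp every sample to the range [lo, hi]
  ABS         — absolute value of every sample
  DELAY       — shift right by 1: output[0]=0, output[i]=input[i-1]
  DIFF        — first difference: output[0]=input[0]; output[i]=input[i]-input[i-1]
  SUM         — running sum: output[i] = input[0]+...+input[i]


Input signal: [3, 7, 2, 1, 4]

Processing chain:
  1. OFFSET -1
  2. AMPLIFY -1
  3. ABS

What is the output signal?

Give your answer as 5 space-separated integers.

Input: [3, 7, 2, 1, 4]
Stage 1 (OFFSET -1): 3+-1=2, 7+-1=6, 2+-1=1, 1+-1=0, 4+-1=3 -> [2, 6, 1, 0, 3]
Stage 2 (AMPLIFY -1): 2*-1=-2, 6*-1=-6, 1*-1=-1, 0*-1=0, 3*-1=-3 -> [-2, -6, -1, 0, -3]
Stage 3 (ABS): |-2|=2, |-6|=6, |-1|=1, |0|=0, |-3|=3 -> [2, 6, 1, 0, 3]

Answer: 2 6 1 0 3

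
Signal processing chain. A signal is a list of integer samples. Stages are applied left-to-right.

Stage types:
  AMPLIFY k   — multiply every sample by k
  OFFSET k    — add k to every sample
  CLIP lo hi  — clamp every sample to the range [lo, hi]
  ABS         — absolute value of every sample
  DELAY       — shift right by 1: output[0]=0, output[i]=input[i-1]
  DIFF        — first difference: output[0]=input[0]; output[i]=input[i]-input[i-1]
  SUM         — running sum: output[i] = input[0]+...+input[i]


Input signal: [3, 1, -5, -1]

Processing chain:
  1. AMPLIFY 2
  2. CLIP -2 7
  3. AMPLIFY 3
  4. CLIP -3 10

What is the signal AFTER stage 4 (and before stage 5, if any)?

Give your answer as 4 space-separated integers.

Input: [3, 1, -5, -1]
Stage 1 (AMPLIFY 2): 3*2=6, 1*2=2, -5*2=-10, -1*2=-2 -> [6, 2, -10, -2]
Stage 2 (CLIP -2 7): clip(6,-2,7)=6, clip(2,-2,7)=2, clip(-10,-2,7)=-2, clip(-2,-2,7)=-2 -> [6, 2, -2, -2]
Stage 3 (AMPLIFY 3): 6*3=18, 2*3=6, -2*3=-6, -2*3=-6 -> [18, 6, -6, -6]
Stage 4 (CLIP -3 10): clip(18,-3,10)=10, clip(6,-3,10)=6, clip(-6,-3,10)=-3, clip(-6,-3,10)=-3 -> [10, 6, -3, -3]

Answer: 10 6 -3 -3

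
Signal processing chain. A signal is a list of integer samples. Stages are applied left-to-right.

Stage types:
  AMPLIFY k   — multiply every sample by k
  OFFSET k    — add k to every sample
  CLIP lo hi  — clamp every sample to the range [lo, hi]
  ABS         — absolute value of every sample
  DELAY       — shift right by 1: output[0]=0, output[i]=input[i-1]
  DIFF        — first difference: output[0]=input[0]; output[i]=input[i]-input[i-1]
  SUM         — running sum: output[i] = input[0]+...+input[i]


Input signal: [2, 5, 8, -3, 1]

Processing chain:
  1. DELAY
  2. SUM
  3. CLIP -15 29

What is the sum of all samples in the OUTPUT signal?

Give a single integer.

Input: [2, 5, 8, -3, 1]
Stage 1 (DELAY): [0, 2, 5, 8, -3] = [0, 2, 5, 8, -3] -> [0, 2, 5, 8, -3]
Stage 2 (SUM): sum[0..0]=0, sum[0..1]=2, sum[0..2]=7, sum[0..3]=15, sum[0..4]=12 -> [0, 2, 7, 15, 12]
Stage 3 (CLIP -15 29): clip(0,-15,29)=0, clip(2,-15,29)=2, clip(7,-15,29)=7, clip(15,-15,29)=15, clip(12,-15,29)=12 -> [0, 2, 7, 15, 12]
Output sum: 36

Answer: 36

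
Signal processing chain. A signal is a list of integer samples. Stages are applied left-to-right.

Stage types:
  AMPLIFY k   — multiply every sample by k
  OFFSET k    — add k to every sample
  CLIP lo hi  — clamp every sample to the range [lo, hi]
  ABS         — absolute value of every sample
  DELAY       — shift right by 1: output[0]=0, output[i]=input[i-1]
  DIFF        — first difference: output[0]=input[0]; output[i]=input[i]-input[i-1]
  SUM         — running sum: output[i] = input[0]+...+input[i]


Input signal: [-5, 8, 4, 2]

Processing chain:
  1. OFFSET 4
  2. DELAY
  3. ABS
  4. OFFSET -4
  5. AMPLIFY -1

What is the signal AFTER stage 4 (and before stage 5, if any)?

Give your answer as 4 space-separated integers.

Input: [-5, 8, 4, 2]
Stage 1 (OFFSET 4): -5+4=-1, 8+4=12, 4+4=8, 2+4=6 -> [-1, 12, 8, 6]
Stage 2 (DELAY): [0, -1, 12, 8] = [0, -1, 12, 8] -> [0, -1, 12, 8]
Stage 3 (ABS): |0|=0, |-1|=1, |12|=12, |8|=8 -> [0, 1, 12, 8]
Stage 4 (OFFSET -4): 0+-4=-4, 1+-4=-3, 12+-4=8, 8+-4=4 -> [-4, -3, 8, 4]

Answer: -4 -3 8 4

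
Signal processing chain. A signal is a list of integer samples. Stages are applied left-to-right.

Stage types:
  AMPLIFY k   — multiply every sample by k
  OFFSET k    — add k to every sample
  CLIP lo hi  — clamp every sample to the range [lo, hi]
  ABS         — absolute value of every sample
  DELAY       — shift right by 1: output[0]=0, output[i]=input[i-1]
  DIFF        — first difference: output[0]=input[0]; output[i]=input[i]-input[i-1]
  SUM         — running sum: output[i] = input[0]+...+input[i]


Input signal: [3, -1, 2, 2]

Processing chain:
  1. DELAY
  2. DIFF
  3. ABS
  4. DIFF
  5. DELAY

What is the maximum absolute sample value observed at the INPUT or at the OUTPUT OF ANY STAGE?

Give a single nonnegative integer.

Answer: 4

Derivation:
Input: [3, -1, 2, 2] (max |s|=3)
Stage 1 (DELAY): [0, 3, -1, 2] = [0, 3, -1, 2] -> [0, 3, -1, 2] (max |s|=3)
Stage 2 (DIFF): s[0]=0, 3-0=3, -1-3=-4, 2--1=3 -> [0, 3, -4, 3] (max |s|=4)
Stage 3 (ABS): |0|=0, |3|=3, |-4|=4, |3|=3 -> [0, 3, 4, 3] (max |s|=4)
Stage 4 (DIFF): s[0]=0, 3-0=3, 4-3=1, 3-4=-1 -> [0, 3, 1, -1] (max |s|=3)
Stage 5 (DELAY): [0, 0, 3, 1] = [0, 0, 3, 1] -> [0, 0, 3, 1] (max |s|=3)
Overall max amplitude: 4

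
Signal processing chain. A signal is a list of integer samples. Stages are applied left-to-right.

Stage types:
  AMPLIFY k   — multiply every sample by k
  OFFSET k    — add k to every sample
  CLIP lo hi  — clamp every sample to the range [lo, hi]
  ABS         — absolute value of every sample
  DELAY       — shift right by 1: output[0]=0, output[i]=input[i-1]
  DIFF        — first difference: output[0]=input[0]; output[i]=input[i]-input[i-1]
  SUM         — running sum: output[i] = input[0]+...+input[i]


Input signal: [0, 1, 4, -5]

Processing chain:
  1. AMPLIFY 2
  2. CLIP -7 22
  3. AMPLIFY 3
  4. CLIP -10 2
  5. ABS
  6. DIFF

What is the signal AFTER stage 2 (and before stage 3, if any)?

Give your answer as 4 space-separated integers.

Answer: 0 2 8 -7

Derivation:
Input: [0, 1, 4, -5]
Stage 1 (AMPLIFY 2): 0*2=0, 1*2=2, 4*2=8, -5*2=-10 -> [0, 2, 8, -10]
Stage 2 (CLIP -7 22): clip(0,-7,22)=0, clip(2,-7,22)=2, clip(8,-7,22)=8, clip(-10,-7,22)=-7 -> [0, 2, 8, -7]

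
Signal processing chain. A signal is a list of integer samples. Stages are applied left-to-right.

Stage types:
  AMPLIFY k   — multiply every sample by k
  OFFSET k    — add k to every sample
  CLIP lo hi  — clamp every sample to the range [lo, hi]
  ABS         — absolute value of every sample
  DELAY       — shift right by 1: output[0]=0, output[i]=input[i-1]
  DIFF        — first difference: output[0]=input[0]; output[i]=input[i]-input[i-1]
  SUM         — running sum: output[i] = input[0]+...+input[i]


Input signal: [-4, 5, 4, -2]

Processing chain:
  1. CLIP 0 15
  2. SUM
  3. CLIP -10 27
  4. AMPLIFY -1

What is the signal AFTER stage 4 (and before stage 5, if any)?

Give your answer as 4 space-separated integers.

Answer: 0 -5 -9 -9

Derivation:
Input: [-4, 5, 4, -2]
Stage 1 (CLIP 0 15): clip(-4,0,15)=0, clip(5,0,15)=5, clip(4,0,15)=4, clip(-2,0,15)=0 -> [0, 5, 4, 0]
Stage 2 (SUM): sum[0..0]=0, sum[0..1]=5, sum[0..2]=9, sum[0..3]=9 -> [0, 5, 9, 9]
Stage 3 (CLIP -10 27): clip(0,-10,27)=0, clip(5,-10,27)=5, clip(9,-10,27)=9, clip(9,-10,27)=9 -> [0, 5, 9, 9]
Stage 4 (AMPLIFY -1): 0*-1=0, 5*-1=-5, 9*-1=-9, 9*-1=-9 -> [0, -5, -9, -9]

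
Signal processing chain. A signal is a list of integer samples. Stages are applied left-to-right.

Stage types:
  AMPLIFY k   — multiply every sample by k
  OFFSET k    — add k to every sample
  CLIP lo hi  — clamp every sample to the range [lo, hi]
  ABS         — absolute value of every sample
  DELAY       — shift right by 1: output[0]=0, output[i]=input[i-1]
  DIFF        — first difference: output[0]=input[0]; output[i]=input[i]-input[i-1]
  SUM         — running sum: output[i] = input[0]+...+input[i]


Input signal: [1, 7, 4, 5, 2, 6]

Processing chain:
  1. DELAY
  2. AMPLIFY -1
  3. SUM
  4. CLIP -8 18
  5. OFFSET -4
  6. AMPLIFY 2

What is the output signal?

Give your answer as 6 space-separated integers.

Answer: -8 -10 -24 -24 -24 -24

Derivation:
Input: [1, 7, 4, 5, 2, 6]
Stage 1 (DELAY): [0, 1, 7, 4, 5, 2] = [0, 1, 7, 4, 5, 2] -> [0, 1, 7, 4, 5, 2]
Stage 2 (AMPLIFY -1): 0*-1=0, 1*-1=-1, 7*-1=-7, 4*-1=-4, 5*-1=-5, 2*-1=-2 -> [0, -1, -7, -4, -5, -2]
Stage 3 (SUM): sum[0..0]=0, sum[0..1]=-1, sum[0..2]=-8, sum[0..3]=-12, sum[0..4]=-17, sum[0..5]=-19 -> [0, -1, -8, -12, -17, -19]
Stage 4 (CLIP -8 18): clip(0,-8,18)=0, clip(-1,-8,18)=-1, clip(-8,-8,18)=-8, clip(-12,-8,18)=-8, clip(-17,-8,18)=-8, clip(-19,-8,18)=-8 -> [0, -1, -8, -8, -8, -8]
Stage 5 (OFFSET -4): 0+-4=-4, -1+-4=-5, -8+-4=-12, -8+-4=-12, -8+-4=-12, -8+-4=-12 -> [-4, -5, -12, -12, -12, -12]
Stage 6 (AMPLIFY 2): -4*2=-8, -5*2=-10, -12*2=-24, -12*2=-24, -12*2=-24, -12*2=-24 -> [-8, -10, -24, -24, -24, -24]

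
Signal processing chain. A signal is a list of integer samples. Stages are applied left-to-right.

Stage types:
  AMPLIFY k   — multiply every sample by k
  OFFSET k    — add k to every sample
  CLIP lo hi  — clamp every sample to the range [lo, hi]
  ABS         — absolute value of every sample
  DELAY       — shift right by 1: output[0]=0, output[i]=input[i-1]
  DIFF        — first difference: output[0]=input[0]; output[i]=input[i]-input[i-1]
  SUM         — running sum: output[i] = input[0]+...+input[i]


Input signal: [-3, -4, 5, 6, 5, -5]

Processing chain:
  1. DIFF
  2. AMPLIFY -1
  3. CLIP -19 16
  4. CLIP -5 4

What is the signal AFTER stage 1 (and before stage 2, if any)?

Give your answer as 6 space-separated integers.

Answer: -3 -1 9 1 -1 -10

Derivation:
Input: [-3, -4, 5, 6, 5, -5]
Stage 1 (DIFF): s[0]=-3, -4--3=-1, 5--4=9, 6-5=1, 5-6=-1, -5-5=-10 -> [-3, -1, 9, 1, -1, -10]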